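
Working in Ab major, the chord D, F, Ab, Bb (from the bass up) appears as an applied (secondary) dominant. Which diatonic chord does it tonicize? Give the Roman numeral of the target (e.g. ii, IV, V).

V

The chord is a dominant seventh chord on Bb.
A dominant resolves down a perfect fifth: Bb → Eb. In Ab major, Eb is scale degree 5, i.e. V.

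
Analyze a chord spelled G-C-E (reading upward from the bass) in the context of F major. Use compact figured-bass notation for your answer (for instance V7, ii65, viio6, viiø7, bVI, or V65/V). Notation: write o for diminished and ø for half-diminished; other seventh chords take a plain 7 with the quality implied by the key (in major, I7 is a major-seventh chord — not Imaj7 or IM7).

Stacked in thirds the chord is C-E-G: a major triad on C.
C is scale degree 5 in F major, and a major triad on that degree is written V.
With G in the bass the chord is in second inversion, so the figured bass is 64.

V64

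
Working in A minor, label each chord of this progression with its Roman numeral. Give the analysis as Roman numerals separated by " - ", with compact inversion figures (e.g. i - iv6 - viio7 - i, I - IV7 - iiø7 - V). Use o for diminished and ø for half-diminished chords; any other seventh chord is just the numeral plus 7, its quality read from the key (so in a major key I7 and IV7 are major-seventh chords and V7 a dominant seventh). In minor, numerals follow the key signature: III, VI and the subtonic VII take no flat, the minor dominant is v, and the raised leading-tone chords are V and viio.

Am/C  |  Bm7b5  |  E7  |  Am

Am/C has root A, degree 1 in A minor, so i6.
Bm7b5 has root B, degree 2 in A minor, so iiø7.
E7 has root E, degree 5 in A minor, so V7.
Am: root A is the tonic; minor triad there is i.

i6 - iiø7 - V7 - i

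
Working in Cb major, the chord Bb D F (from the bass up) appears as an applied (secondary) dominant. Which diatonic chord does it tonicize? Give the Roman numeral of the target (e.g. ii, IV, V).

The chord is a major triad on Bb.
A dominant resolves down a perfect fifth: Bb → Eb. In Cb major, Eb is scale degree 3, i.e. iii.

iii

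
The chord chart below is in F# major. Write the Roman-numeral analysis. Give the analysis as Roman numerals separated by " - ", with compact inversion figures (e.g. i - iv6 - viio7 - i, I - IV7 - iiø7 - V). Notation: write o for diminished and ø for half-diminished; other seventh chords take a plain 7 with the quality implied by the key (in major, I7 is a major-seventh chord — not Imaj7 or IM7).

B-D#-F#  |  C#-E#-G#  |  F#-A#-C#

IV - V - I

B-D#-F# has root B, degree 4 in F# major, so IV.
C#-E#-G# has root C#, degree 5 in F# major, so V.
F#-A#-C#: root F# is the tonic; major triad there is I.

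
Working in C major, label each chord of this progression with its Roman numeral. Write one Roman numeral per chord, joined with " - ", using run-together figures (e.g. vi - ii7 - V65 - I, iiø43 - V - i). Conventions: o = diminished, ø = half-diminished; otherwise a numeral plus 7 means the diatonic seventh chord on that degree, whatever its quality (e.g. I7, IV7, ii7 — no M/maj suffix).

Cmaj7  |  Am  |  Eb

I7 - vi - bIII

Cmaj7: major seventh chord on C = scale degree 1 → I7.
Am: minor triad on A = scale degree 6 → vi.
Eb is non-diatonic — bIII, a mixture chord from C minor.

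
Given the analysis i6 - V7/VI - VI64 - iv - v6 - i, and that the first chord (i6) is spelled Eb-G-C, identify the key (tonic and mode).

C minor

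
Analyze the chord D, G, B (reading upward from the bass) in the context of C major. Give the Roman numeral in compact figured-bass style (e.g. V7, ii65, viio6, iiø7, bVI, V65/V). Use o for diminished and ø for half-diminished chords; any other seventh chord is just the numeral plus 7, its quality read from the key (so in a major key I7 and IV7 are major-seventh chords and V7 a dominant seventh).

V64

The pitches G-B-D form a major triad rooted on G.
In C major, G is the dominant; the diatonic major triad there is V.
With D in the bass the chord is in second inversion, so the figured bass is 64.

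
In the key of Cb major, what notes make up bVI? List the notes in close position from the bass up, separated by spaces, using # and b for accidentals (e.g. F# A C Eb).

Abb Cb Ebb

bVI is a major triad on the lowered sixth degree, borrowed from the parallel minor. In Cb major that root is Abb.
So the chord is Abb-Cb-Ebb, a major triad.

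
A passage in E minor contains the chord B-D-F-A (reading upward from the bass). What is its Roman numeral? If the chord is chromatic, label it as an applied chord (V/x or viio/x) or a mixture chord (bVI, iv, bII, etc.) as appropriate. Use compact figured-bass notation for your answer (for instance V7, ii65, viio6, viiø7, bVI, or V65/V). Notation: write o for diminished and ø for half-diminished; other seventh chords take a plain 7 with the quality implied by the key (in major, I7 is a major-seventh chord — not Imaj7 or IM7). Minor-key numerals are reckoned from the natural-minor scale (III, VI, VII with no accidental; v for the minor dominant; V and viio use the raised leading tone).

Stacked in thirds the chord is B-D-F-A: a half-diminished seventh chord on B.
B sits a half step below C (VI in E minor); a diminished chord there is the applied leading-tone chord of VI.

viiø7/VI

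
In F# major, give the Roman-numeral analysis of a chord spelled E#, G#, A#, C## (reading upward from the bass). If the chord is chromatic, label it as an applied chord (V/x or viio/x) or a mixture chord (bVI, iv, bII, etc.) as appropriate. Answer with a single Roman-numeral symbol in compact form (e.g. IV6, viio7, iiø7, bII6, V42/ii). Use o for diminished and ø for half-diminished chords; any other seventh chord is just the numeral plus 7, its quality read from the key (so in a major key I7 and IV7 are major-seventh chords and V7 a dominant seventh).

V43/vi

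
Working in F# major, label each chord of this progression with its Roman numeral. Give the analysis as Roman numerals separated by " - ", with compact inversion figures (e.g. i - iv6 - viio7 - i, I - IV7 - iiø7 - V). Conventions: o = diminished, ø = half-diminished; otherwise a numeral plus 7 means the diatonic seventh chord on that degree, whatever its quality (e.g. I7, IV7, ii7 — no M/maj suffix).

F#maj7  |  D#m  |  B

I7 - vi - IV

F#maj7 has root F#, degree 1 in F# major, so I7.
D#m has root D#, degree 6 in F# major, so vi.
B: major triad on B = scale degree 4 → IV.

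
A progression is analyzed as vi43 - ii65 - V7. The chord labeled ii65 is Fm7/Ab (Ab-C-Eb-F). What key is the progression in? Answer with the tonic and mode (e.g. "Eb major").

The anchor chord is a minor seventh chord on F, labeled ii65.
Counting down one scale step from F places the tonic on Eb; a minor seventh chord on degree 2 is diatonic only in major.

Eb major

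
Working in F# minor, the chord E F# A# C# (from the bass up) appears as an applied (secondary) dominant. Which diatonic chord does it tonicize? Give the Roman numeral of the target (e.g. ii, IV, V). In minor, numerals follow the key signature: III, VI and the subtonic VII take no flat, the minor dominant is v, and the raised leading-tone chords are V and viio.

The chord is a dominant seventh chord on F#.
A dominant resolves down a perfect fifth: F# → B. In F# minor, B is scale degree 4, i.e. iv.

iv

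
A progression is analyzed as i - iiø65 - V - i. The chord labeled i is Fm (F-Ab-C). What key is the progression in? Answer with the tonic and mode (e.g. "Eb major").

F minor

i is given as F-Ab-C — a minor triad with root F.
If F is scale degree 1 and the mode makes that degree carry a minor triad, the tonic is F and the mode is minor.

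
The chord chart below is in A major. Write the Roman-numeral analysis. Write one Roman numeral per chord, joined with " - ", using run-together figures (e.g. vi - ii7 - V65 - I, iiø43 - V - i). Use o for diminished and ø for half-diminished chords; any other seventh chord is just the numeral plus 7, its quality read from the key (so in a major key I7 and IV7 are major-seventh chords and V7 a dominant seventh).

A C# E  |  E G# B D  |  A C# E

I - V7 - I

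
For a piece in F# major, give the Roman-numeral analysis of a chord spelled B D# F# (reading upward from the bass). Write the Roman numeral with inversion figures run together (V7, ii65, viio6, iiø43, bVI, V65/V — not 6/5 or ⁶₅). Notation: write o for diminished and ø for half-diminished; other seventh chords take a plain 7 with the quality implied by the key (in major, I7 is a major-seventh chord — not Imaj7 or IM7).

IV

The pitches B-D#-F# form a major triad rooted on B.
In F# major, B is the subdominant; the diatonic major triad there is IV.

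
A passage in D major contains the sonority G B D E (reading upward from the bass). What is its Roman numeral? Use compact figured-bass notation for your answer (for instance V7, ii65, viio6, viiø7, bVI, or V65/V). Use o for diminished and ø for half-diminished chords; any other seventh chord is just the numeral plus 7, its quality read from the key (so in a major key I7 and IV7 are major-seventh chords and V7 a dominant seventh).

The pitches E-G-B-D form a minor seventh chord rooted on E.
In D major, E is the supertonic; the diatonic minor seventh chord there is ii7.
With G in the bass the chord is in first inversion, so the figured bass is 65.

ii65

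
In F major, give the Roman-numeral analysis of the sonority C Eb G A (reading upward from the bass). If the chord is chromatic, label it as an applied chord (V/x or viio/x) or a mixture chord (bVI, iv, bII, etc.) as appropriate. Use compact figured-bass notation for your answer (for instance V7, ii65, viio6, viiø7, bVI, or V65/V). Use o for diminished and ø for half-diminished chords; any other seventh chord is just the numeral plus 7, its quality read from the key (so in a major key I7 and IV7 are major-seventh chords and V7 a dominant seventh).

viiø65/IV

The pitches A-C-Eb-G form a half-diminished seventh chord rooted on A.
A sits a half step below Bb (IV in F major); a diminished chord there is the applied leading-tone chord of IV.
With C in the bass the chord is in first inversion, so the figured bass is 65.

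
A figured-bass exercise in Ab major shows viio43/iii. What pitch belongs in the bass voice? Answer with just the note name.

F

The applied chord viio43/iii is rooted on B: B-D-F-Ab.
The figure 43 means second inversion — the fifth is in the bass.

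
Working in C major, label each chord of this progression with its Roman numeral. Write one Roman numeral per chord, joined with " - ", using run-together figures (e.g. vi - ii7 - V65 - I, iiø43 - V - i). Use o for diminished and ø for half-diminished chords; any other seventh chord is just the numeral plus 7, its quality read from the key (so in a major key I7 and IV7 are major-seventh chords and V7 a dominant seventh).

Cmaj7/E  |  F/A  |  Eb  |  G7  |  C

Cmaj7/E: major seventh chord on C = scale degree 1 → I65.
F/A: major triad on F = scale degree 4 → IV6.
Eb: major triad on Eb — chromatic; bIII (borrowed from the parallel minor).
G7: root G is the dominant; dominant seventh chord there is V7.
C: root C is the tonic; major triad there is I.

I65 - IV6 - bIII - V7 - I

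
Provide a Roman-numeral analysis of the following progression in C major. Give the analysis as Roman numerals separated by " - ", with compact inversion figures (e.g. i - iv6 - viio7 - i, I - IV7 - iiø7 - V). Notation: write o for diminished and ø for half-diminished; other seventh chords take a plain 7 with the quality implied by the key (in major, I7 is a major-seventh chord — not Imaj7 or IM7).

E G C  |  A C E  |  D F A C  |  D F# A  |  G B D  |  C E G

I6 - vi - ii7 - V/V - V - I

E-G-C: major triad on C = scale degree 1 → I6.
A-C-E: minor triad on A = scale degree 6 → vi.
D-F-A-C: minor seventh chord on D = scale degree 2 → ii7.
D-F#-A is the secondary dominant of V (major triad on D): V/V.
G-B-D: root G is the dominant; major triad there is V.
C-E-G: root C is the tonic; major triad there is I.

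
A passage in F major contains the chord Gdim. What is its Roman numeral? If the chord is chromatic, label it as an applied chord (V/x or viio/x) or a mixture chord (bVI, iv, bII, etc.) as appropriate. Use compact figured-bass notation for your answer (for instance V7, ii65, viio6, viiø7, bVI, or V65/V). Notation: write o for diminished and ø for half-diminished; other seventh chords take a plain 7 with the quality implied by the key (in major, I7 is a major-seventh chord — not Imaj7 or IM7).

iio

Stacked in thirds the chord is G-Bb-Db: a diminished triad on G.
G is the second degree of F major. This is the diminished supertonic triad, borrowed from the parallel minor.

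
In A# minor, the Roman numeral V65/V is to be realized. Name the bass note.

D##

The applied chord V65/V is rooted on B#: B#-D##-F##-A#.
The figure 65 means first inversion — the third is in the bass.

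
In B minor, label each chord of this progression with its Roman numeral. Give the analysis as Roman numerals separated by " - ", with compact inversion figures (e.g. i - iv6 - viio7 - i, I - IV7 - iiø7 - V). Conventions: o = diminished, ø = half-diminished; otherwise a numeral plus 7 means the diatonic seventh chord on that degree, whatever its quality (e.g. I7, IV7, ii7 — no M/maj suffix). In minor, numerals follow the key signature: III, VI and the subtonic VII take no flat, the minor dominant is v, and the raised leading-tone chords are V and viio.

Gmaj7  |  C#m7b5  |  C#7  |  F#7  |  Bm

Gmaj7: root G is the submediant; major seventh chord there is VI7.
C#m7b5: half-diminished seventh chord on C# = scale degree 2 → iiø7.
C#7 is the secondary dominant of V (dominant seventh chord on C#): V7/V.
F#7: root F# is the dominant; dominant seventh chord there is V7.
Bm has root B, degree 1 in B minor, so i.

VI7 - iiø7 - V7/V - V7 - i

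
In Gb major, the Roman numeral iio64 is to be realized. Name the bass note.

Ebb

iio in Gb major has root Ab; the chord is Ab-Cb-Ebb.
The figure 64 means second inversion — the fifth is in the bass.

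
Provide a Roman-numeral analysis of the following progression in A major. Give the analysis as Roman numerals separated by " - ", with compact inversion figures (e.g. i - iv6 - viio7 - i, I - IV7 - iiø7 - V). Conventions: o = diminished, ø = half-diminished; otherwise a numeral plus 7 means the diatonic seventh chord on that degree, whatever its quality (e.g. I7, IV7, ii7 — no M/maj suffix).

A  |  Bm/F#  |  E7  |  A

A: root A is the tonic; major triad there is I.
Bm/F#: root B is the supertonic; minor triad there is ii64.
E7: root E is the dominant; dominant seventh chord there is V7.
A: major triad on A = scale degree 1 → I.

I - ii64 - V7 - I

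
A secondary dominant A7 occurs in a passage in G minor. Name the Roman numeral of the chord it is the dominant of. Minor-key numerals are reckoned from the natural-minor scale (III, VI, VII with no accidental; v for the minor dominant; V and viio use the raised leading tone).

V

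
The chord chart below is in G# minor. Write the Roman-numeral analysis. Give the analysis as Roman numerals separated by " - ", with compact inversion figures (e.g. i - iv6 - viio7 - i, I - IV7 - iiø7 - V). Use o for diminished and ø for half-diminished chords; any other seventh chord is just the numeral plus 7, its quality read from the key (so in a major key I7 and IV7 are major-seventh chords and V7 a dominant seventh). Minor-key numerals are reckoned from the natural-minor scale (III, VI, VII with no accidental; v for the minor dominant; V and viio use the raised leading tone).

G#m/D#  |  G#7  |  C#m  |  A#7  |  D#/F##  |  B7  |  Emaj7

G#m/D#: root G# is the tonic; minor triad there is i64.
G#7: chromatic; G# is V of iv, so V7/iv.
C#m: root C# is the subdominant; minor triad there is iv.
A#7: a dominant seventh chord on A#, the applied dominant of V → V7/V.
D#/F##: root D# is the dominant; major triad there is V6.
B7: a dominant seventh chord on B, the applied dominant of VI → V7/VI.
Emaj7: major seventh chord on E = scale degree 6 → VI7.

i64 - V7/iv - iv - V7/V - V6 - V7/VI - VI7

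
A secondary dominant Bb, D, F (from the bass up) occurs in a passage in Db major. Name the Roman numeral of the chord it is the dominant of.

ii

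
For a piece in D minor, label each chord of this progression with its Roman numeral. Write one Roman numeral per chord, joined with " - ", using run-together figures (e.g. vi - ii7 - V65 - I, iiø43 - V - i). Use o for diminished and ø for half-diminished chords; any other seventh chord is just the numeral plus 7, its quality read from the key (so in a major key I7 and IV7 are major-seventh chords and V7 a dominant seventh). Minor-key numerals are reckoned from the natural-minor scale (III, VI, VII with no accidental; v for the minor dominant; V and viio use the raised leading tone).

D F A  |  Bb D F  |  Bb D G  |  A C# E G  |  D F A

D-F-A: minor triad on D = scale degree 1 → i.
Bb-D-F: major triad on Bb = scale degree 6 → VI.
Bb-D-G: root G is the subdominant; minor triad there is iv6.
A-C#-E-G: dominant seventh chord on A = scale degree 5 → V7.
D-F-A: minor triad on D = scale degree 1 → i.

i - VI - iv6 - V7 - i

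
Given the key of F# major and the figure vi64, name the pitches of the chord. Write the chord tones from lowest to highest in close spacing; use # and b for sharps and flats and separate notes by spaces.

The numeral's case and figure indicate a minor triad. In F# major its root, scale degree 6, is D#.
That chord is spelled D#-F#-A#.
The figured bass 64 indicates second inversion, placing the fifth (A#) in the bass: A#-D#-F#.

A# D# F#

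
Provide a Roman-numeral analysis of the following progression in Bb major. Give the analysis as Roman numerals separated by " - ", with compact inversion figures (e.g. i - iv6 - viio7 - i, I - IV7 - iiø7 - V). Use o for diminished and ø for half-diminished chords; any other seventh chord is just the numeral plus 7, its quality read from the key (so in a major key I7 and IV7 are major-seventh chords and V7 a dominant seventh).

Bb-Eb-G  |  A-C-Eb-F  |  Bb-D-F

Bb-Eb-G: major triad on Eb = scale degree 4 → IV64.
A-C-Eb-F: root F is the dominant; dominant seventh chord there is V65.
Bb-D-F: major triad on Bb = scale degree 1 → I.

IV64 - V65 - I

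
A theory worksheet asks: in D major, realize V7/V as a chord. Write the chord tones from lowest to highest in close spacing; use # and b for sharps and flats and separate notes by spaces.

E G# B D

The slash means an applied dominant: we want the dominant of V. In D major, V is A major, and its dominant is built on E.
Building a dominant seventh chord on E gives E-G#-B-D.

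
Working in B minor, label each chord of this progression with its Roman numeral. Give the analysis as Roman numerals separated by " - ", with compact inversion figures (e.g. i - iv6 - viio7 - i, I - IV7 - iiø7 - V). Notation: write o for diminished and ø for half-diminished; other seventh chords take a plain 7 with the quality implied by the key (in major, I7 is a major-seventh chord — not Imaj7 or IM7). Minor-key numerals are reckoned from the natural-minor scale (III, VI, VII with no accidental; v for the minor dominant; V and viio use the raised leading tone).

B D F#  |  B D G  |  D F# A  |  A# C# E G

B-D-F#: minor triad on B = scale degree 1 → i.
B-D-G: major triad on G = scale degree 6 → VI6.
D-F#-A: major triad on D = scale degree 3 → III.
A#-C#-E-G: root A# is the leading tone; fully diminished seventh chord there is viio7.

i - VI6 - III - viio7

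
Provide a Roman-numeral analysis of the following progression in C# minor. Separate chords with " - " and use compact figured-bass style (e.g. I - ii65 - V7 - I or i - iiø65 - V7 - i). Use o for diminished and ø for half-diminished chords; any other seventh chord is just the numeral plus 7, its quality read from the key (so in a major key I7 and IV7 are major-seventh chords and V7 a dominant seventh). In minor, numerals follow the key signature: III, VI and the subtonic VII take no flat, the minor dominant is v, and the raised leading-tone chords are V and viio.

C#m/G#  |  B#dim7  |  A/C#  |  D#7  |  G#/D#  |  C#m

i64 - viio7 - VI6 - V7/V - V64 - i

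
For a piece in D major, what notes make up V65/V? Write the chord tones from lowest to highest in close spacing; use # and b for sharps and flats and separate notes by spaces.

G# B D E

The slash means an applied dominant: we want the dominant of V. In D major, V is A major, and its dominant is built on E.
Building a dominant seventh chord on E gives E-G#-B-D.
With the 65 figure the chord is in first inversion; from the bass G# upward in close position it reads G#-B-D-E.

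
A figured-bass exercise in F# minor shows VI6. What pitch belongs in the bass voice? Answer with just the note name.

F#

VI in F# minor has root D; the chord is D-F#-A.
The figure 6 means first inversion — the third is in the bass.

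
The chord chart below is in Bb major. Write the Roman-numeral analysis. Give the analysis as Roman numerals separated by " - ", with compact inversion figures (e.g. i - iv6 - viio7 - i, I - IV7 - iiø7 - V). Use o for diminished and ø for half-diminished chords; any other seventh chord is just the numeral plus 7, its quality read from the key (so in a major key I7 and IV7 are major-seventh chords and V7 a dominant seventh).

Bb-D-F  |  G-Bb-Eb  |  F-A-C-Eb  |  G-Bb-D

Bb-D-F: major triad on Bb = scale degree 1 → I.
G-Bb-Eb: major triad on Eb = scale degree 4 → IV6.
F-A-C-Eb: dominant seventh chord on F = scale degree 5 → V7.
G-Bb-D has root G, degree 6 in Bb major, so vi.

I - IV6 - V7 - vi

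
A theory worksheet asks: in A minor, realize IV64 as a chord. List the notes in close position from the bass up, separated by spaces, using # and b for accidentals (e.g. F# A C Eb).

IV64 is the major subdominant, borrowed from the parallel major. In A minor that root is D.
So the chord is D-F#-A.
The figured bass 64 indicates second inversion, placing the fifth (A) in the bass: A-D-F#.

A D F#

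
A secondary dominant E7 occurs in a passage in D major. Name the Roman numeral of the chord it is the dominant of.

V

The chord is a dominant seventh chord on E.
A dominant resolves down a perfect fifth: E → A. In D major, A is scale degree 5, i.e. V.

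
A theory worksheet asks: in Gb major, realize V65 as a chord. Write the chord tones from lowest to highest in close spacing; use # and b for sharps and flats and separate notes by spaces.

F Ab Cb Db

In Gb major, scale degree 5 is Db, and the diatonic chord built there is a dominant seventh chord.
That chord is spelled Db-F-Ab-Cb.
With the 65 figure the chord is in first inversion; from the bass F upward in close position it reads F-Ab-Cb-Db.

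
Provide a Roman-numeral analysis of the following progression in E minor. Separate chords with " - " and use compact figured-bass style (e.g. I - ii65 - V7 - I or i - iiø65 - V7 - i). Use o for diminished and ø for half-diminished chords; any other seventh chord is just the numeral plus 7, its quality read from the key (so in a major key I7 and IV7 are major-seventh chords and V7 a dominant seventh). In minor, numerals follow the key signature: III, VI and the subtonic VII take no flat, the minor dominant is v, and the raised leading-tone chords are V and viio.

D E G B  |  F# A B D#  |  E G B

i42 - V43 - i

D-E-G-B: root E is the tonic; minor seventh chord there is i42.
F#-A-B-D# has root B, degree 5 in E minor, so V43.
E-G-B has root E, degree 1 in E minor, so i.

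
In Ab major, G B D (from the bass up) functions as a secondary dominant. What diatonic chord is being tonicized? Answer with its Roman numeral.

iii

The chord is a major triad on G.
A dominant resolves down a perfect fifth: G → C. In Ab major, C is scale degree 3, i.e. iii.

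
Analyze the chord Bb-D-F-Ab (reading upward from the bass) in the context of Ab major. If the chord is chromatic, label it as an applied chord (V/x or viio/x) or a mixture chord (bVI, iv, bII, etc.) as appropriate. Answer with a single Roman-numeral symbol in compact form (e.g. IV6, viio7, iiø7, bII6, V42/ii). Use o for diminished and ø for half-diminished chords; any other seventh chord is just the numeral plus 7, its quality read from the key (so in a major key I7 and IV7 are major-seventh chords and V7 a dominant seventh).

V7/V

The pitches Bb-D-F-Ab form a dominant seventh chord rooted on Bb.
Bb is not a diatonic chord root with this quality in Ab major, but it lies a perfect fifth above Eb (V), so the chord functions as an applied dominant of V.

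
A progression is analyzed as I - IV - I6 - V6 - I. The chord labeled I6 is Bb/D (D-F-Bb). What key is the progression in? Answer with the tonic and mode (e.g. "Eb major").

Bb major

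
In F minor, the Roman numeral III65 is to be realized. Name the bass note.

III in F minor has root Ab; the chord is Ab-C-Eb-G.
The figure 65 means first inversion — the third is in the bass.

C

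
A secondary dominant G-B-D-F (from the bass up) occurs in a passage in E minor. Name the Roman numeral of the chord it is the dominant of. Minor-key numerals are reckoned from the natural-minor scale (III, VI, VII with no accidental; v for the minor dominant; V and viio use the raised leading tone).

The chord is a dominant seventh chord on G.
A dominant resolves down a perfect fifth: G → C. In E minor, C is scale degree 6, i.e. VI.

VI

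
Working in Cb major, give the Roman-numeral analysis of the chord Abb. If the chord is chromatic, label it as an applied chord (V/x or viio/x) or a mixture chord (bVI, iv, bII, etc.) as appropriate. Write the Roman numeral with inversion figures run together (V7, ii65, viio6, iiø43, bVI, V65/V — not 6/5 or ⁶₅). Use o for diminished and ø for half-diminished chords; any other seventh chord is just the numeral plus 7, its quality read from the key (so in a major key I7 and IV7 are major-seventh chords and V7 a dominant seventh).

The pitches Abb-Cb-Ebb form a major triad rooted on Abb.
Abb is the lowered sixth degree of Cb major (diatonic 6 would be Ab). This is a major triad on the lowered sixth degree, borrowed from the parallel minor.

bVI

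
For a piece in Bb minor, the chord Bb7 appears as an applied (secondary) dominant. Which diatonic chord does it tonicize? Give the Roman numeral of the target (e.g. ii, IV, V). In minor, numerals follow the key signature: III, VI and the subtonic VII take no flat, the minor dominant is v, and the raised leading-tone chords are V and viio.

iv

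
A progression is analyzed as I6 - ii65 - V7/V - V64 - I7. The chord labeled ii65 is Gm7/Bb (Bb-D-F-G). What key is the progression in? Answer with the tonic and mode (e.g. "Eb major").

F major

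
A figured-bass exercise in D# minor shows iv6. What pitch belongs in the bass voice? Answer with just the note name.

B

iv in D# minor has root G#; the chord is G#-B-D#.
The figure 6 means first inversion — the third is in the bass.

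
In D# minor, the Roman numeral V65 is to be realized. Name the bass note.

C##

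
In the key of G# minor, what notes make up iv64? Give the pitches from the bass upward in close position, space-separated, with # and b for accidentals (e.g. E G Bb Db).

The numeral's case and figure indicate a minor triad. In G# minor its root, the subdominant, is C#.
Stacking thirds from C# gives C#-E-G#.
The figured bass 64 indicates second inversion, placing the fifth (G#) in the bass: G#-C#-E.

G# C# E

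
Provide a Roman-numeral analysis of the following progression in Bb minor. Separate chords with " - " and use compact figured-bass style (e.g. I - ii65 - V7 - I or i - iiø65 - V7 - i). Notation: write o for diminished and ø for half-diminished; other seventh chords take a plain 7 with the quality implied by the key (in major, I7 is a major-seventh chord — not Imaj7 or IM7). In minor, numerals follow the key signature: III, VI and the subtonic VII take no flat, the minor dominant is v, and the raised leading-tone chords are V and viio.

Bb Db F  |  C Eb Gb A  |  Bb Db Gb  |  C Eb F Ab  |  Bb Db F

Bb-Db-F: minor triad on Bb = scale degree 1 → i.
C-Eb-Gb-A: fully diminished seventh chord on A = scale degree 7 → viio65.
Bb-Db-Gb: major triad on Gb = scale degree 6 → VI6.
C-Eb-F-Ab: minor seventh chord on F = scale degree 5 → v43.
Bb-Db-F: minor triad on Bb = scale degree 1 → i.

i - viio65 - VI6 - v43 - i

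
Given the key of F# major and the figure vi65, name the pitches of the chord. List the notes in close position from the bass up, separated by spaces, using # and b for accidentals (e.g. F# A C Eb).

In F# major, the sixth degree is D#, and the diatonic chord built there is a minor seventh chord.
Stacking thirds from D# gives D#-F#-A#-C#.
The figured bass 65 indicates first inversion, placing the third (F#) in the bass: F#-A#-C#-D#.

F# A# C# D#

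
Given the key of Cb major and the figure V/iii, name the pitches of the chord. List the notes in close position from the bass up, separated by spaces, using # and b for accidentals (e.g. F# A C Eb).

Bb D F

The slash means an applied dominant: we want the dominant of iii. In Cb major, iii is Eb minor, and its dominant is built on Bb.
Building a major triad on Bb gives Bb-D-F.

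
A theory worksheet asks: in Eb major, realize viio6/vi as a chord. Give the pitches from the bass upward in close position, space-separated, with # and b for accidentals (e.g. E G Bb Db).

D F B

The slash marks an applied leading-tone chord: viio of vi. In Eb major, vi is C, so the leading tone to it is B, a half step below.
Building a diminished triad on B gives B-D-F.
The figured bass 6 indicates first inversion, placing the third (D) in the bass: D-F-B.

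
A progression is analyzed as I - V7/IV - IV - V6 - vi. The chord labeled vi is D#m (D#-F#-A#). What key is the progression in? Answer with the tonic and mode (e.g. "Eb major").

F# major

The anchor chord is a minor triad on D#, labeled vi.
vi on D# implies D# is the submediant; that puts the tonic at F#, and the lowercase numeral fits major mode.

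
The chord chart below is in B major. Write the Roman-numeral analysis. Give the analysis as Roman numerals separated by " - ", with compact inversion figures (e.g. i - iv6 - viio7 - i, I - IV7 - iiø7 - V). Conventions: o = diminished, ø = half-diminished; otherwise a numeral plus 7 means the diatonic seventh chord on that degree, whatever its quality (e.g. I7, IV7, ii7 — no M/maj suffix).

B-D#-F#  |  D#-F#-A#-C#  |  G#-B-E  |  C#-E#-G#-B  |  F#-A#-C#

I - iii7 - IV6 - V7/V - V

B-D#-F# has root B, degree 1 in B major, so I.
D#-F#-A#-C# has root D#, degree 3 in B major, so iii7.
G#-B-E: root E is the subdominant; major triad there is IV6.
C#-E#-G#-B: a dominant seventh chord on C#, the applied dominant of V → V7/V.
F#-A#-C#: root F# is the dominant; major triad there is V.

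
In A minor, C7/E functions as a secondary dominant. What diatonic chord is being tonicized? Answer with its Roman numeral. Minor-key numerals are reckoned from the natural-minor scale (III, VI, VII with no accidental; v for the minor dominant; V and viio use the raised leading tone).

VI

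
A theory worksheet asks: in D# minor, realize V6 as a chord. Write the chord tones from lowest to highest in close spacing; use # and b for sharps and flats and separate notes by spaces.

C## E# A#

In D# minor, scale degree 5 is A#. The dominant is major (leading tone raised), so V is a major triad.
That chord is spelled A#-C##-E#.
The figured bass 6 indicates first inversion, placing the third (C##) in the bass: C##-E#-A#.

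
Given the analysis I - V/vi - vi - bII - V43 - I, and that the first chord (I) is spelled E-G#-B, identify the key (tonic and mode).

The chord E is a major triad rooted on E; its label is I.
If E is scale degree 1 and the mode makes that degree carry a major triad, the tonic is E and the mode is major.

E major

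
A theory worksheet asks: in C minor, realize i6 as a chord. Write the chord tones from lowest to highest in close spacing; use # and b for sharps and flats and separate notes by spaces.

Eb G C

The numeral's case and figure indicate a minor triad. In C minor its root, scale degree 1, is C.
Stacking thirds from C gives C-Eb-G.
With the 6 figure the chord is in first inversion; from the bass Eb upward in close position it reads Eb-G-C.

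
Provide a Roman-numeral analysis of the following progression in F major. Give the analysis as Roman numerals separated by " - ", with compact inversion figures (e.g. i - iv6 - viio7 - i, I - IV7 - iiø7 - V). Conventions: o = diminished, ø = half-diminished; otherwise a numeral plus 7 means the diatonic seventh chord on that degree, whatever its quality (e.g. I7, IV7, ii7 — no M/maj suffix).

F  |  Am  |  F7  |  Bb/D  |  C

F has root F, degree 1 in F major, so I.
Am: root A is the mediant; minor triad there is iii.
F7: a dominant seventh chord on F, the applied dominant of IV → V7/IV.
Bb/D: major triad on Bb = scale degree 4 → IV6.
C: root C is the dominant; major triad there is V.

I - iii - V7/IV - IV6 - V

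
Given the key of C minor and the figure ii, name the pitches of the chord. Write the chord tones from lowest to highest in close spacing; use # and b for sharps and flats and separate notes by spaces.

Scale degree 2 in C minor is D; here the chord built on it is altered to a minor triad. ii is the minor supertonic, borrowed from the parallel major (the Dorian ii).
So the chord is D-F-A.

D F A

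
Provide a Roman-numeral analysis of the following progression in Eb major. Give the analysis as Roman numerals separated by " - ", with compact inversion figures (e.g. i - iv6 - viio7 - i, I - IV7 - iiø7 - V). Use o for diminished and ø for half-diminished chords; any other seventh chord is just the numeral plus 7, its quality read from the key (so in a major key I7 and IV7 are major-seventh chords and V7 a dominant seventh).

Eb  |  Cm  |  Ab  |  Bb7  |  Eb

Eb: root Eb is the tonic; major triad there is I.
Cm: minor triad on C = scale degree 6 → vi.
Ab: major triad on Ab = scale degree 4 → IV.
Bb7 has root Bb, degree 5 in Eb major, so V7.
Eb: root Eb is the tonic; major triad there is I.

I - vi - IV - V7 - I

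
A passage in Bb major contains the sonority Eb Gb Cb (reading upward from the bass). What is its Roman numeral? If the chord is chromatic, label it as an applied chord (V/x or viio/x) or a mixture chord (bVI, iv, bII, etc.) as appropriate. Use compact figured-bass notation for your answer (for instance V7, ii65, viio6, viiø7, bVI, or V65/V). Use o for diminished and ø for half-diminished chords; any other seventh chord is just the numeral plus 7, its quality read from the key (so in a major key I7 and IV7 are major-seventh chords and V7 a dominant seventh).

bII6

The pitches Cb-Eb-Gb form a major triad rooted on Cb.
Cb is the lowered second degree of Bb major (diatonic 2 would be C). This is the Neapolitan sixth — a major triad on the lowered second degree, here in its customary first inversion.
With Eb in the bass the chord is in first inversion, so the figured bass is 6.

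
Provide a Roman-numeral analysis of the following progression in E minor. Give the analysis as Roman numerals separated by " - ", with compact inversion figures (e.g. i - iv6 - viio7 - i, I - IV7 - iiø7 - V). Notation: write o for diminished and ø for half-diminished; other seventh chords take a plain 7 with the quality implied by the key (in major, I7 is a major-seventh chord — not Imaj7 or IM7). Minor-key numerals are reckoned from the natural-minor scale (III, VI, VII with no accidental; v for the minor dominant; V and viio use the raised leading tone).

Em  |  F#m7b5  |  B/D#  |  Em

Em: root E is the tonic; minor triad there is i.
F#m7b5: root F# is the supertonic; half-diminished seventh chord there is iiø7.
B/D#: root B is the dominant; major triad there is V6.
Em: minor triad on E = scale degree 1 → i.

i - iiø7 - V6 - i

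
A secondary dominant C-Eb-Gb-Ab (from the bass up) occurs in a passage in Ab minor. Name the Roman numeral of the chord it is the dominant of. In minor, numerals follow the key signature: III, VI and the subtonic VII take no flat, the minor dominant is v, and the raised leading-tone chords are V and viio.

iv

The chord is a dominant seventh chord on Ab.
A dominant resolves down a perfect fifth: Ab → Db. In Ab minor, Db is scale degree 4, i.e. iv.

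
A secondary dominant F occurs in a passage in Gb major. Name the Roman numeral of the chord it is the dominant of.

iii

The chord is a major triad on F.
A dominant resolves down a perfect fifth: F → Bb. In Gb major, Bb is scale degree 3, i.e. iii.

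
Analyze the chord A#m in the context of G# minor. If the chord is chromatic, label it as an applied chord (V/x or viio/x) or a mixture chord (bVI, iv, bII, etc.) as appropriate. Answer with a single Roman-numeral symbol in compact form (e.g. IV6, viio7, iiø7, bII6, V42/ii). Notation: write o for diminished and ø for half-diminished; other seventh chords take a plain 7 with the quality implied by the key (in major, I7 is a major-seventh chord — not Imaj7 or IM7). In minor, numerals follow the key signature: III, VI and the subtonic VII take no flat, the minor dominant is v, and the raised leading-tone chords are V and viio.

ii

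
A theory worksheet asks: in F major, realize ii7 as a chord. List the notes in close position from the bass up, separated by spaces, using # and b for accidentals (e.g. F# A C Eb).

G Bb D F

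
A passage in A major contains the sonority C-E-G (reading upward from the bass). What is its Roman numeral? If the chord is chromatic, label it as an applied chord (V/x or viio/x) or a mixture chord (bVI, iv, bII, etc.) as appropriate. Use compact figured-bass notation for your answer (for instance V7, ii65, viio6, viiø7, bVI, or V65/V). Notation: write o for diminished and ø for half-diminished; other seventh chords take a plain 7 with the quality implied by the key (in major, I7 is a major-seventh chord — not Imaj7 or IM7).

Stacked in thirds the chord is C-E-G: a major triad on C.
C is the lowered third degree of A major (diatonic 3 would be C#). This is a major triad on the lowered third degree, borrowed from the parallel minor.

bIII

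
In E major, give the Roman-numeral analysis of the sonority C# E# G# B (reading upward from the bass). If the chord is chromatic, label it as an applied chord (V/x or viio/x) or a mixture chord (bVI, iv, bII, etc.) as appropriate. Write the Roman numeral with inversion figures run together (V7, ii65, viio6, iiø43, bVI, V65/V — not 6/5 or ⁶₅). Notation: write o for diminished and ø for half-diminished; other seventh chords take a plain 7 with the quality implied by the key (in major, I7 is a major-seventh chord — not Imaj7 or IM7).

Stacked in thirds the chord is C#-E#-G#-B: a dominant seventh chord on C#.
C# is not a diatonic chord root with this quality in E major, but it lies a perfect fifth above F# (ii), so the chord functions as an applied dominant of ii.

V7/ii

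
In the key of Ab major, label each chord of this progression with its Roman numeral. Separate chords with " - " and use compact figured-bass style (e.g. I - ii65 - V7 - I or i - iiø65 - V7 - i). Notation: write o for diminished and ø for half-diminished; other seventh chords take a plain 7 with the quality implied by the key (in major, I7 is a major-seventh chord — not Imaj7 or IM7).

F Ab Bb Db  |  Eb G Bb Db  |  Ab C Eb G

F-Ab-Bb-Db has root Bb, degree 2 in Ab major, so ii43.
Eb-G-Bb-Db: dominant seventh chord on Eb = scale degree 5 → V7.
Ab-C-Eb-G: root Ab is the tonic; major seventh chord there is I7.

ii43 - V7 - I7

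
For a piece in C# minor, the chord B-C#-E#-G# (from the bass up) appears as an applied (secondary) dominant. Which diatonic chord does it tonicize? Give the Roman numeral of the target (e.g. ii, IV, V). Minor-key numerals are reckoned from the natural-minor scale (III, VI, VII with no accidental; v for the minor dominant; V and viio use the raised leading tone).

The chord is a dominant seventh chord on C#.
A dominant resolves down a perfect fifth: C# → F#. In C# minor, F# is scale degree 4, i.e. iv.

iv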